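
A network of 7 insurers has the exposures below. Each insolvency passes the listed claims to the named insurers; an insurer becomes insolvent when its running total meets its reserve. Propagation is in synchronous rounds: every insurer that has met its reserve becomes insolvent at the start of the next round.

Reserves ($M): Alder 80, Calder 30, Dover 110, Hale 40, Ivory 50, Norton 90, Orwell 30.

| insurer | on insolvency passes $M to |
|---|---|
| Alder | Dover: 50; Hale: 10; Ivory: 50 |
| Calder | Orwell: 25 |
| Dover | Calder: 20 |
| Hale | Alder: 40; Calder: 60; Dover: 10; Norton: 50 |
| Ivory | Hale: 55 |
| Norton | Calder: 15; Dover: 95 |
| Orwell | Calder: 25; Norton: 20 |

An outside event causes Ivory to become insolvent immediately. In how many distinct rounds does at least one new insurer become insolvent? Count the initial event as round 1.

3

Round 1 — Ivory becomes insolvent (initial).
  Hale: +55 → 55 ≥ 40
Round 2 — Hale becomes insolvent.
  Alder: +40 → 40 < 80
  Calder: +60 → 60 ≥ 30
  Dover: +10 → 10 < 110
  Norton: +50 → 50 < 90
Round 3 — Calder becomes insolvent.
  Orwell: +25 → 25 < 30
No further insolvencies.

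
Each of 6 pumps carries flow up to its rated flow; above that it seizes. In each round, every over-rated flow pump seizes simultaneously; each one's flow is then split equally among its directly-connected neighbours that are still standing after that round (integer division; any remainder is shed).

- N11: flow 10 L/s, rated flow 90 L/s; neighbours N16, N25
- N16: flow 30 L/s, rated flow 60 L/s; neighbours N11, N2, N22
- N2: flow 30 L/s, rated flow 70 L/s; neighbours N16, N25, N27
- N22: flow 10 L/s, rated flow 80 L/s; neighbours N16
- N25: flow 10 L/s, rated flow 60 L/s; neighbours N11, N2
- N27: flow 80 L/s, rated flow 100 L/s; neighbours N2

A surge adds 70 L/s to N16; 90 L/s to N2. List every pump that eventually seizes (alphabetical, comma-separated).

Round 1 — N16 at 100 > 60; N2 at 120 > 70. N16, N2 seize.
  N16 sheds 100 L/s to N11, N22: 50 each.
    N11: 10+50 = 60 ≤ 90
    N22: 10+50 = 60 ≤ 80
  N2 sheds 120 L/s to N25, N27: 60 each.
    N25: 10+60 = 70 > 60
    N27: 80+60 = 140 > 100
Round 2 — N25, N27 seize.
  N25 sheds 70 L/s to N11: 70 each.
    N11: 60+70 = 130 > 90
  N27 sheds 140 L/s: no online neighbours, lost.
Round 3 — N11 seizes.
  N11 sheds 130 L/s: no online neighbours, lost.
No further seizures.

N11, N16, N2, N25, N27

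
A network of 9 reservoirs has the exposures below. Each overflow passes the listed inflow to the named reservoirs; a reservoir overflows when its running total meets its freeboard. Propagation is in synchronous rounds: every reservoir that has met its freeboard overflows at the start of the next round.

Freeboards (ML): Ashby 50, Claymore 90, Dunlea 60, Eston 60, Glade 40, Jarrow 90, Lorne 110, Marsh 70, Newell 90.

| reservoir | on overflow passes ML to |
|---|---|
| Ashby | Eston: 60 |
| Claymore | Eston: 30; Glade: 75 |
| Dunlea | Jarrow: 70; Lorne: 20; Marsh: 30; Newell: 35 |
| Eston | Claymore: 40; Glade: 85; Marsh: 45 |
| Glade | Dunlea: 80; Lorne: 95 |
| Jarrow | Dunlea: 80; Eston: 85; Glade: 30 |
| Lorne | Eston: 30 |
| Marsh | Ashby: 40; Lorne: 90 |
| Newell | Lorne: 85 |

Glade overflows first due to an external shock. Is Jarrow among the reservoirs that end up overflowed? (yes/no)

Round 1 — Glade overflows (initial).
  Dunlea: +80 → 80 ≥ 60
  Lorne: +95 → 95 < 110
Round 2 — Dunlea overflows.
  Jarrow: +70 → 70 < 90
  Lorne: +20 → 115 ≥ 110
  Marsh: +30 → 30 < 70
  Newell: +35 → 35 < 90
Round 3 — Lorne overflows.
  Eston: +30 → 30 < 60
No further overflows.

no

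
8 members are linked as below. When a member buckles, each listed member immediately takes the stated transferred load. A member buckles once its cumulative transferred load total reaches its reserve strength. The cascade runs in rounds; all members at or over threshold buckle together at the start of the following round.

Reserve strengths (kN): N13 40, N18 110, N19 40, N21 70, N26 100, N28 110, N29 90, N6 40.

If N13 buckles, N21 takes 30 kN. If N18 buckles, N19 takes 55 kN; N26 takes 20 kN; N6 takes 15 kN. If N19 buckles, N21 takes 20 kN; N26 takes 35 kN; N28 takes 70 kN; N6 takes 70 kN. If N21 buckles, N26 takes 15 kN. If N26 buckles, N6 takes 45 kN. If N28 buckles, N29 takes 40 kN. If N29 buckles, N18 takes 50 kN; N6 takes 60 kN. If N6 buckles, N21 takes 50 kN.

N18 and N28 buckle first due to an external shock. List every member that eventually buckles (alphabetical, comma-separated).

N18, N19, N21, N28, N6

Round 1 — N18, N28 buckle (initial).
  N19: +55 → 55 ≥ 40
  N26: +20 → 20 < 100
  N29: +40 → 40 < 90
  N6: +15 → 15 < 40
Round 2 — N19 buckles.
  N21: +20 → 20 < 70
  N26: +35 → 55 < 100
  N6: +70 → 85 ≥ 40
Round 3 — N6 buckles.
  N21: +50 → 70 ≥ 70
Round 4 — N21 buckles.
  N26: +15 → 70 < 100
No further bucklings.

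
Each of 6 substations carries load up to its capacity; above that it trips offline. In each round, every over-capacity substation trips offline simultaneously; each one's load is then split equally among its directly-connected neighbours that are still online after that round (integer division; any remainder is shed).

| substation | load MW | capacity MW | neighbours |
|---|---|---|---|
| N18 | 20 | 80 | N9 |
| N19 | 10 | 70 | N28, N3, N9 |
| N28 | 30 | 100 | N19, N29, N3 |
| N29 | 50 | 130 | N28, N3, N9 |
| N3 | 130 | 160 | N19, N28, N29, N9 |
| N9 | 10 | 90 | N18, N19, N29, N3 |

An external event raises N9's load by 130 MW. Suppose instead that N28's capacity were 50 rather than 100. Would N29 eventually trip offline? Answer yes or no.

yes

With N28's capacity at 50:
Round 1 — N9 at 140 > 90. N9 trips offline.
  N9 sheds 140 MW to N18, N19, N29, N3: 35 each.
    N18: 20+35 = 55 ≤ 80
    N19: 10+35 = 45 ≤ 70
    N29: 50+35 = 85 ≤ 130
    N3: 130+35 = 165 > 160
Round 2 — N3 trips offline.
  N3 sheds 165 MW to N19, N28, N29: 55 each.
    N19: 45+55 = 100 > 70
    N28: 30+55 = 85 > 50
    N29: 85+55 = 140 > 130
Round 3 — N19, N28, N29 trip offline.
  N19 sheds 100 MW: no online neighbours, lost.
  N28 sheds 85 MW: no online neighbours, lost.
  N29 sheds 140 MW: no online neighbours, lost.
No further trips.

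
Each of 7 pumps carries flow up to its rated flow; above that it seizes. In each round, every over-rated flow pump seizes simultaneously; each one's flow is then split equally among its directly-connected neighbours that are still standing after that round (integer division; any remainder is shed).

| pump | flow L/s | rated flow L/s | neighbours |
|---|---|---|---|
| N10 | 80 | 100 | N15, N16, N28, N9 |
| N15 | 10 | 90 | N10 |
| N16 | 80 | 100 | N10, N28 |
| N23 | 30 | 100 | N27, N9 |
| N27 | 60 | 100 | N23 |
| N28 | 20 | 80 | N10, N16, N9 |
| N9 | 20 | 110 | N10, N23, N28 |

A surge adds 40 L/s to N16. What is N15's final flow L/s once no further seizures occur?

56

Round 1 — N16 at 120 > 100. N16 seizes.
  N16 sheds 120 L/s to N10, N28: 60 each.
    N10: 80+60 = 140 > 100
    N28: 20+60 = 80 ≤ 80
Round 2 — N10 seizes.
  N10 sheds 140 L/s to N15, N28, N9: 46 each (2 lost).
    N15: 10+46 = 56 ≤ 90
    N28: 80+46 = 126 > 80
    N9: 20+46 = 66 ≤ 110
Round 3 — N28 seizes.
  N28 sheds 126 L/s to N9: 126 each.
    N9: 66+126 = 192 > 110
Round 4 — N9 seizes.
  N9 sheds 192 L/s to N23: 192 each.
    N23: 30+192 = 222 > 100
Round 5 — N23 seizes.
  N23 sheds 222 L/s to N27: 222 each.
    N27: 60+222 = 282 > 100
Round 6 — N27 seizes.
  N27 sheds 282 L/s: no online neighbours, lost.
No further seizures.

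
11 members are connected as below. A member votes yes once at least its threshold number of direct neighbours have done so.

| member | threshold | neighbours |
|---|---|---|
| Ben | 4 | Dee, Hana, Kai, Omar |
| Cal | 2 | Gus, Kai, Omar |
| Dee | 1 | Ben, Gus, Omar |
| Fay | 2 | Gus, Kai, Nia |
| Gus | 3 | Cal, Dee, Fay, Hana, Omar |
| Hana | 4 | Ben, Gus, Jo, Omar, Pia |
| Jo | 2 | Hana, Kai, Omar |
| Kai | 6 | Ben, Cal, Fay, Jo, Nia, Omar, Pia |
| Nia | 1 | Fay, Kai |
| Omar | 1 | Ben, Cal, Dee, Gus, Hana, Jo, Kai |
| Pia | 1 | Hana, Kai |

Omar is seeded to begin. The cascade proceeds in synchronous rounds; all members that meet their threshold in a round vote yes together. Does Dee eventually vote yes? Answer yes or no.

yes

Round 1 — Omar votes yes (initial).
Round 2 — checking thresholds:
  Ben: 1 of 4 neighbours < 4, below threshold.
  Cal: 1 of 3 neighbours < 2, below threshold.
  Dee: 1 of 3 neighbours ≥ 1, votes yes.
  Gus: 1 of 5 neighbours < 3, below threshold.
  Hana: 1 of 5 neighbours < 4, below threshold.
  Jo: 1 of 3 neighbours < 2, below threshold.
  Kai: 1 of 7 neighbours < 6, below threshold.
Round 3 — no new yes votes; cascade stops.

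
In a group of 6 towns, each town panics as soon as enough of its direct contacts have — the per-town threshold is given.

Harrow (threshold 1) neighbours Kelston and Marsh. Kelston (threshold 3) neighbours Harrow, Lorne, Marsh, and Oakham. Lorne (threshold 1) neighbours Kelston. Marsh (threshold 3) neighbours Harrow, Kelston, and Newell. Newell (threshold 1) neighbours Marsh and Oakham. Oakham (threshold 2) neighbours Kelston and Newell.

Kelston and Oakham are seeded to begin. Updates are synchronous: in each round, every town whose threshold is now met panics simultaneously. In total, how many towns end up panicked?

Round 1 — Kelston, Oakham panic (initial).
Round 2 — checking thresholds:
  Harrow: 1 of 2 neighbours ≥ 1, panics.
  Lorne: 1 of 1 neighbours ≥ 1, panics.
  Marsh: 1 of 3 neighbours < 3, below threshold.
  Newell: 1 of 2 neighbours ≥ 1, panics.
Round 3 — checking thresholds:
  Marsh: 3 of 3 neighbours ≥ 3, panics.
Round 4 — no new panics; cascade stops.

6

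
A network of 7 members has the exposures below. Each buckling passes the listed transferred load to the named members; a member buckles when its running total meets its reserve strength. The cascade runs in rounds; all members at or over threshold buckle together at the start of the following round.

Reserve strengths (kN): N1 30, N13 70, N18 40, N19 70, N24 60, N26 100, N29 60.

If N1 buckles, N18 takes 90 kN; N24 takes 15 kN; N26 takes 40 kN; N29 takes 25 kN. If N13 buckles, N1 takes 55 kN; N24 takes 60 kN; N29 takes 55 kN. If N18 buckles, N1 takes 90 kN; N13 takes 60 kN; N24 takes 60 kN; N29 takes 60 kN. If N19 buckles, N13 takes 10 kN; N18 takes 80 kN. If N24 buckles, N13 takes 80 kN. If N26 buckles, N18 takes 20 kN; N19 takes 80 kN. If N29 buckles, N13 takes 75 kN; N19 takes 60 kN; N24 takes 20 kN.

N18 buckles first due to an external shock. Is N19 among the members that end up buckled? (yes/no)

no

Round 1 — N18 buckles (initial).
  N1: +90 → 90 ≥ 30
  N13: +60 → 60 < 70
  N24: +60 → 60 ≥ 60
  N29: +60 → 60 ≥ 60
Round 2 — N1, N24, N29 buckle.
  N13: +80+75 → 215 ≥ 70
  N19: +60 → 60 < 70
  N26: +40 → 40 < 100
Round 3 — N13 buckles.
No further bucklings.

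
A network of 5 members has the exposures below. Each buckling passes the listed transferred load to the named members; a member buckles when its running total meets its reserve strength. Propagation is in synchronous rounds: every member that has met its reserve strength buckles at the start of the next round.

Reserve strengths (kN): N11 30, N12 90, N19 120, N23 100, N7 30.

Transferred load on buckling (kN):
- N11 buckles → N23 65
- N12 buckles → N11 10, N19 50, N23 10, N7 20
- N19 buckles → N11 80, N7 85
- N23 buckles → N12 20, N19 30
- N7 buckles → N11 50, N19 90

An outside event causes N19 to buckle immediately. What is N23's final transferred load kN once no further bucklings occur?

Round 1 — N19 buckles (initial).
  N11: +80 → 80 ≥ 30
  N7: +85 → 85 ≥ 30
Round 2 — N11, N7 buckle.
  N23: +65 → 65 < 100
No further bucklings.

65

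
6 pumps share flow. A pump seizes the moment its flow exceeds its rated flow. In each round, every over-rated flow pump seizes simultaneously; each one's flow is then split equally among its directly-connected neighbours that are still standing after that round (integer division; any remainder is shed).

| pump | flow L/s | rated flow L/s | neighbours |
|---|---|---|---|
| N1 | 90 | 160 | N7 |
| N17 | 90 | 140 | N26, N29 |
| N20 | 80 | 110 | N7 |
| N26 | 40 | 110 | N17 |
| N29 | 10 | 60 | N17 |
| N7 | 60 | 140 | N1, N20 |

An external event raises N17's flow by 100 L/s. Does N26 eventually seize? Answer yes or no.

yes

Round 1 — N17 at 190 > 140. N17 seizes.
  N17 sheds 190 L/s to N26, N29: 95 each.
    N26: 40+95 = 135 > 110
    N29: 10+95 = 105 > 60
Round 2 — N26, N29 seize.
  N26 sheds 135 L/s: no online neighbours, lost.
  N29 sheds 105 L/s: no online neighbours, lost.
No further seizures.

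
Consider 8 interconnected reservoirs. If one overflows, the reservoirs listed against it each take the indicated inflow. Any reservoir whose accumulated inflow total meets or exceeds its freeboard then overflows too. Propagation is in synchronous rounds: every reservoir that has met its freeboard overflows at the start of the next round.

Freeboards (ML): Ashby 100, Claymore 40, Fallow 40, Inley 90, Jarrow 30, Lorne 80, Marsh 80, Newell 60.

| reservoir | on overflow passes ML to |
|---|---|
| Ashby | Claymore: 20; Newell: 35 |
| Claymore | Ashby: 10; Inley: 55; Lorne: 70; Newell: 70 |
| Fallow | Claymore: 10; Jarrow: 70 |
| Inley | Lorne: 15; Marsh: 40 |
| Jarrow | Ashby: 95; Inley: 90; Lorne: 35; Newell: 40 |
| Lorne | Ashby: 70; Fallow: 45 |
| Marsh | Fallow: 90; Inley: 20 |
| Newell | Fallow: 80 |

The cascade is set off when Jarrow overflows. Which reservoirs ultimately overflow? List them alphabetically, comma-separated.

Inley, Jarrow

Round 1 — Jarrow overflows (initial).
  Ashby: +95 → 95 < 100
  Inley: +90 → 90 ≥ 90
  Lorne: +35 → 35 < 80
  Newell: +40 → 40 < 60
Round 2 — Inley overflows.
  Lorne: +15 → 50 < 80
  Marsh: +40 → 40 < 80
No further overflows.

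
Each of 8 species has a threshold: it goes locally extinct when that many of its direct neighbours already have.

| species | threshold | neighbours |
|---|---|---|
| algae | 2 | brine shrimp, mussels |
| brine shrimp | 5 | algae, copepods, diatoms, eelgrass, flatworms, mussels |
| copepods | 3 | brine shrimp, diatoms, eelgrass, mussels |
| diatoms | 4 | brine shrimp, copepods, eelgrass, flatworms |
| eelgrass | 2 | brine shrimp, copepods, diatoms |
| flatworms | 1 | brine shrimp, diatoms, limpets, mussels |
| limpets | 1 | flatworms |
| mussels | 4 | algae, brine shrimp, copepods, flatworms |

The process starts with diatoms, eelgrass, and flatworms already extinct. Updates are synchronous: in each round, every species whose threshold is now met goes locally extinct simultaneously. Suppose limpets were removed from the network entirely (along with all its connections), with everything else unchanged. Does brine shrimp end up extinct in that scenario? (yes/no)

no

With limpets removed:
Round 1 — diatoms, eelgrass, flatworms go locally extinct (initial).
Round 2 — no new extinctions; cascade stops.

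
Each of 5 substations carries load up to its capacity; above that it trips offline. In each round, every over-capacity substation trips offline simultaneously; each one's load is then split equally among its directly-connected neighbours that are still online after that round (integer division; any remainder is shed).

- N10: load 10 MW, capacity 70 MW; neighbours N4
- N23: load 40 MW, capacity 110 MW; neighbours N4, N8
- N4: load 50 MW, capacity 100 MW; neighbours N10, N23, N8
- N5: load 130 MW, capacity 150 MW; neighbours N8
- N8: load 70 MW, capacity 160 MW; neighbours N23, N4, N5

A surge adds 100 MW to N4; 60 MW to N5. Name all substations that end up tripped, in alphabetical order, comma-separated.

N23, N4, N5, N8

Round 1 — N4 at 150 > 100; N5 at 190 > 150. N4, N5 trip offline.
  N4 sheds 150 MW to N10, N23, N8: 50 each.
    N10: 10+50 = 60 ≤ 70
    N23: 40+50 = 90 ≤ 110
    N8: 70+50 = 120 ≤ 160
  N5 sheds 190 MW to N8: 190 each.
    N8: 120+190 = 310 > 160
Round 2 — N8 trips offline.
  N8 sheds 310 MW to N23: 310 each.
    N23: 90+310 = 400 > 110
Round 3 — N23 trips offline.
  N23 sheds 400 MW: no online neighbours, lost.
No further trips.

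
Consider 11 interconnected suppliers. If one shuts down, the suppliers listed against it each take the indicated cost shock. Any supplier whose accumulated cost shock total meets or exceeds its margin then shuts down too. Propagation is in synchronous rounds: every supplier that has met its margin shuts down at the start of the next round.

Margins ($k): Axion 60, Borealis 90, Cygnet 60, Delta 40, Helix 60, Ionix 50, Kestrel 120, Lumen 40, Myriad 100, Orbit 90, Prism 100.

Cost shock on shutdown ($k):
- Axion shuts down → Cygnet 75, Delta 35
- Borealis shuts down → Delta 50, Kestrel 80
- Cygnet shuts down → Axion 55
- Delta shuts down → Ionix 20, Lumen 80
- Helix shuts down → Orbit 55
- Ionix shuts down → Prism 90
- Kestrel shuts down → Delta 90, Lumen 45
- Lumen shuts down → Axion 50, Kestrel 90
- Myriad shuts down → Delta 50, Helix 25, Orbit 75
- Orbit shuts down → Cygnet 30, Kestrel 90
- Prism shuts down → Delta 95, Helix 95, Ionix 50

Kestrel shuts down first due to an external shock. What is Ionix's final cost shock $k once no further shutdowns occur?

Round 1 — Kestrel shuts down (initial).
  Delta: +90 → 90 ≥ 40
  Lumen: +45 → 45 ≥ 40
Round 2 — Delta, Lumen shut down.
  Axion: +50 → 50 < 60
  Ionix: +20 → 20 < 50
No further shutdowns.

20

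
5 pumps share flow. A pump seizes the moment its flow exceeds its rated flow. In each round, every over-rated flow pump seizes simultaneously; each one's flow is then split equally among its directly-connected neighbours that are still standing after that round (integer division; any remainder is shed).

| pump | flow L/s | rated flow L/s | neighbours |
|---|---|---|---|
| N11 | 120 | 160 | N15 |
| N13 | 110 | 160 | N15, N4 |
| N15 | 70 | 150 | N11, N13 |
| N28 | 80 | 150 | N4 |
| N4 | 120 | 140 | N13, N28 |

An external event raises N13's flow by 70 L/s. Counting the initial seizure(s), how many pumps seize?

5

Round 1 — N13 at 180 > 160. N13 seizes.
  N13 sheds 180 L/s to N15, N4: 90 each.
    N15: 70+90 = 160 > 150
    N4: 120+90 = 210 > 140
Round 2 — N15, N4 seize.
  N15 sheds 160 L/s to N11: 160 each.
    N11: 120+160 = 280 > 160
  N4 sheds 210 L/s to N28: 210 each.
    N28: 80+210 = 290 > 150
Round 3 — N11, N28 seize.
  N11 sheds 280 L/s: no online neighbours, lost.
  N28 sheds 290 L/s: no online neighbours, lost.
No further seizures.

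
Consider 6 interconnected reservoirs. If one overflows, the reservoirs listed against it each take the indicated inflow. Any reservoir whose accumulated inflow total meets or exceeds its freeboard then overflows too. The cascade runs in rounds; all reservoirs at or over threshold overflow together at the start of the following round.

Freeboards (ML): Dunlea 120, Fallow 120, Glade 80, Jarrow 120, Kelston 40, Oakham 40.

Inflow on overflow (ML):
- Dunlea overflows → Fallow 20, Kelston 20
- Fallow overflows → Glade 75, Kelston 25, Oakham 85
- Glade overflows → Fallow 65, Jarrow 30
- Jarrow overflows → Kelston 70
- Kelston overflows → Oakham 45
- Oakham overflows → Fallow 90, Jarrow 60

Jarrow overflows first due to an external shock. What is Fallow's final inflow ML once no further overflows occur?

Round 1 — Jarrow overflows (initial).
  Kelston: +70 → 70 ≥ 40
Round 2 — Kelston overflows.
  Oakham: +45 → 45 ≥ 40
Round 3 — Oakham overflows.
  Fallow: +90 → 90 < 120
No further overflows.

90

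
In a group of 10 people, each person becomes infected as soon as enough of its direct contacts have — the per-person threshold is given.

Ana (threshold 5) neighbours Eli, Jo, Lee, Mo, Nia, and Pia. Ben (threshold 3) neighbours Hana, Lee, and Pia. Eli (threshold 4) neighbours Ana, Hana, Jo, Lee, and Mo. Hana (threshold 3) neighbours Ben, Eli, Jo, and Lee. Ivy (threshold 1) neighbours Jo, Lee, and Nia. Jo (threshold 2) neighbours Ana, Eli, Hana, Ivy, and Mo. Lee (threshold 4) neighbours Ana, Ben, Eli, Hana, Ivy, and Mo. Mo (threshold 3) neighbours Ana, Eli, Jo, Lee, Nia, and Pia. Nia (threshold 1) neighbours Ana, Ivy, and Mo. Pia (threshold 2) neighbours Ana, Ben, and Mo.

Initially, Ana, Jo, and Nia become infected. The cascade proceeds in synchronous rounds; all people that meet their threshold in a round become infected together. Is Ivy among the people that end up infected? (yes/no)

yes

Round 1 — Ana, Jo, Nia become infected (initial).
Round 2 — checking thresholds:
  Eli: 2 of 5 neighbours < 4, holds.
  Hana: 1 of 4 neighbours < 3, holds.
  Ivy: 2 of 3 neighbours ≥ 1, becomes infected.
  Lee: 1 of 6 neighbours < 4, holds.
  Mo: 3 of 6 neighbours ≥ 3, becomes infected.
  Pia: 1 of 3 neighbours < 2, holds.
Round 3 — checking thresholds:
  Eli: 3 of 5 neighbours < 4, holds.
  Hana: 1 of 4 neighbours < 3, holds.
  Lee: 3 of 6 neighbours < 4, holds.
  Pia: 2 of 3 neighbours ≥ 2, becomes infected.
Round 4 — no new infections; cascade stops.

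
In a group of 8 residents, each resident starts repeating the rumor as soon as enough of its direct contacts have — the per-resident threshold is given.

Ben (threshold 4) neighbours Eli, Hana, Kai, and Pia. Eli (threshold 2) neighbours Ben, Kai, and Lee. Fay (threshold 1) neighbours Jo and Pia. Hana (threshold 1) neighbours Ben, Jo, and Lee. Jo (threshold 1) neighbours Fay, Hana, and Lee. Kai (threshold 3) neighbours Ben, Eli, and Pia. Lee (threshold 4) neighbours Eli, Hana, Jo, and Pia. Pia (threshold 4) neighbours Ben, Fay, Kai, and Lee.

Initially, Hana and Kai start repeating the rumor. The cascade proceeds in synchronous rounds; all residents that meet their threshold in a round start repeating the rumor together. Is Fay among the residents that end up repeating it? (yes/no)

Round 1 — Hana, Kai start repeating the rumor (initial).
Round 2 — checking thresholds:
  Ben: 2 of 4 neighbours < 4, holds.
  Eli: 1 of 3 neighbours < 2, holds.
  Jo: 1 of 3 neighbours ≥ 1, starts repeating the rumor.
  Lee: 1 of 4 neighbours < 4, holds.
  Pia: 1 of 4 neighbours < 4, holds.
Round 3 — checking thresholds:
  Ben: 2 of 4 neighbours < 4, holds.
  Eli: 1 of 3 neighbours < 2, holds.
  Fay: 1 of 2 neighbours ≥ 1, starts repeating the rumor.
  Lee: 2 of 4 neighbours < 4, holds.
  Pia: 1 of 4 neighbours < 4, holds.
Round 4 — no new spreads; cascade stops.

yes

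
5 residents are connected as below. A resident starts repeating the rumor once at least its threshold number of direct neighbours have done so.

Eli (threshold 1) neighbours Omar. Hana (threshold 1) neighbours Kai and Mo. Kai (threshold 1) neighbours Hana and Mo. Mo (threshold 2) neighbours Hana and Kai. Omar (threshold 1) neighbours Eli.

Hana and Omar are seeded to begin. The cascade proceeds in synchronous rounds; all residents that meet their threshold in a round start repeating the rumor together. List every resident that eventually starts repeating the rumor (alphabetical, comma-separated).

Round 1 — Hana, Omar start repeating the rumor (initial).
Round 2 — checking thresholds:
  Eli: 1 of 1 neighbours ≥ 1, starts repeating the rumor.
  Kai: 1 of 2 neighbours ≥ 1, starts repeating the rumor.
  Mo: 1 of 2 neighbours < 2, below threshold.
Round 3 — checking thresholds:
  Mo: 2 of 2 neighbours ≥ 2, starts repeating the rumor.
Round 4 — no new spreads; cascade stops.

Eli, Hana, Kai, Mo, Omar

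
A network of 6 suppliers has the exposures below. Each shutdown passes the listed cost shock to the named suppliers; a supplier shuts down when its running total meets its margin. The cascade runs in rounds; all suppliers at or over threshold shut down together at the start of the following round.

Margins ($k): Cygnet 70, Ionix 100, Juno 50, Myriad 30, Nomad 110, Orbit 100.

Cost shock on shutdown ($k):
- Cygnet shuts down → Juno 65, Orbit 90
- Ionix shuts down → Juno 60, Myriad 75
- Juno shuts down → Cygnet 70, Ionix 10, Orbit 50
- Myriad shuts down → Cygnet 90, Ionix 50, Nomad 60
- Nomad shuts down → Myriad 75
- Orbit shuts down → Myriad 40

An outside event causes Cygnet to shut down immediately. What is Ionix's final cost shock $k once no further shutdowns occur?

Round 1 — Cygnet shuts down (initial).
  Juno: +65 → 65 ≥ 50
  Orbit: +90 → 90 < 100
Round 2 — Juno shuts down.
  Ionix: +10 → 10 < 100
  Orbit: +50 → 140 ≥ 100
Round 3 — Orbit shuts down.
  Myriad: +40 → 40 ≥ 30
Round 4 — Myriad shuts down.
  Ionix: +50 → 60 < 100
  Nomad: +60 → 60 < 110
No further shutdowns.

60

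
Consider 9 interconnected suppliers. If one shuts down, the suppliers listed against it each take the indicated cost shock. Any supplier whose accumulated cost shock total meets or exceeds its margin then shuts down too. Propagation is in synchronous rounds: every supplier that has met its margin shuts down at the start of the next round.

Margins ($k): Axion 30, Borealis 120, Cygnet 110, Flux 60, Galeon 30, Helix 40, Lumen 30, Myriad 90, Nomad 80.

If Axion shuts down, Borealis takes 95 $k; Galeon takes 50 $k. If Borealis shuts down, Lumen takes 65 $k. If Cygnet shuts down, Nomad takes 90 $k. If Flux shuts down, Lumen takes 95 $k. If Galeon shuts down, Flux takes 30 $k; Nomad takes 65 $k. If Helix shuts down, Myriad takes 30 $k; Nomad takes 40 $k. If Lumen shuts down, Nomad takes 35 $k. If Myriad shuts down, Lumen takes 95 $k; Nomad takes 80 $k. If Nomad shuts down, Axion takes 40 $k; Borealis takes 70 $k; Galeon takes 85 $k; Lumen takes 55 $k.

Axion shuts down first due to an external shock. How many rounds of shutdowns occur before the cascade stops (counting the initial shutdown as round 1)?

Round 1 — Axion shuts down (initial).
  Borealis: +95 → 95 < 120
  Galeon: +50 → 50 ≥ 30
Round 2 — Galeon shuts down.
  Flux: +30 → 30 < 60
  Nomad: +65 → 65 < 80
No further shutdowns.

2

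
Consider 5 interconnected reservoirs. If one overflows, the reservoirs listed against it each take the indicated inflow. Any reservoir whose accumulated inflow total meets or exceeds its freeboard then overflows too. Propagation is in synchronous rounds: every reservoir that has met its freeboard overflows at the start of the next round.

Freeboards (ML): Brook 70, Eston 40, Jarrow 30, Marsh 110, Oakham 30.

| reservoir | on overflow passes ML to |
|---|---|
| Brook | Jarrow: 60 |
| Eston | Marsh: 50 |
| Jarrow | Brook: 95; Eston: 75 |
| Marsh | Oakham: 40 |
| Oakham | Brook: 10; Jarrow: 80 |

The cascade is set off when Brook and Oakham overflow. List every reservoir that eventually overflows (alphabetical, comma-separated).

Brook, Eston, Jarrow, Oakham

Round 1 — Brook, Oakham overflow (initial).
  Jarrow: +60+80 → 140 ≥ 30
Round 2 — Jarrow overflows.
  Eston: +75 → 75 ≥ 40
Round 3 — Eston overflows.
  Marsh: +50 → 50 < 110
No further overflows.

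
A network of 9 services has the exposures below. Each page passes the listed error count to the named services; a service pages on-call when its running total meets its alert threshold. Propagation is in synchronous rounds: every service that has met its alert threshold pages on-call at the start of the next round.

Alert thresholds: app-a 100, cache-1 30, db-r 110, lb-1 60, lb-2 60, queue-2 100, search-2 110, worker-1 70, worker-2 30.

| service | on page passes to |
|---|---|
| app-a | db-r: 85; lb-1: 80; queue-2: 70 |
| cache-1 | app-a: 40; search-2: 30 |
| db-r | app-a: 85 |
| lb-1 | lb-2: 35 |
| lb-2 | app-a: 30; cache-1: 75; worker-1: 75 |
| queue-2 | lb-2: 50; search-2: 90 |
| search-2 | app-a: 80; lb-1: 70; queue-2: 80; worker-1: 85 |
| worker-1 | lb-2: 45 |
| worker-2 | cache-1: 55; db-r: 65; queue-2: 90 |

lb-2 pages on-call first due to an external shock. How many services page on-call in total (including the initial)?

Round 1 — lb-2 pages on-call (initial).
  app-a: +30 → 30 < 100
  cache-1: +75 → 75 ≥ 30
  worker-1: +75 → 75 ≥ 70
Round 2 — cache-1, worker-1 page on-call.
  app-a: +40 → 70 < 100
  search-2: +30 → 30 < 110
No further pages.

3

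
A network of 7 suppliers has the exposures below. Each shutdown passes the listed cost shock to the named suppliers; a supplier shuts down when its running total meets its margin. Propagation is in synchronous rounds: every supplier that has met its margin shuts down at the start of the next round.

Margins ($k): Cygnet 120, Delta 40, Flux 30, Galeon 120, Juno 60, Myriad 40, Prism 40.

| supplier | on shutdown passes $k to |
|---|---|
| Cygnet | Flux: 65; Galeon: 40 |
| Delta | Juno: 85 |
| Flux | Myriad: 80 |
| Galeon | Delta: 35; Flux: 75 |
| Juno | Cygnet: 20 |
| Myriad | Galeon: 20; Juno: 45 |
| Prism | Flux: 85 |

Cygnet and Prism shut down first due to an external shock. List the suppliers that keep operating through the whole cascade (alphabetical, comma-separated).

Delta, Galeon, Juno

Round 1 — Cygnet, Prism shut down (initial).
  Flux: +65+85 → 150 ≥ 30
  Galeon: +40 → 40 < 120
Round 2 — Flux shuts down.
  Myriad: +80 → 80 ≥ 40
Round 3 — Myriad shuts down.
  Galeon: +20 → 60 < 120
  Juno: +45 → 45 < 60
No further shutdowns.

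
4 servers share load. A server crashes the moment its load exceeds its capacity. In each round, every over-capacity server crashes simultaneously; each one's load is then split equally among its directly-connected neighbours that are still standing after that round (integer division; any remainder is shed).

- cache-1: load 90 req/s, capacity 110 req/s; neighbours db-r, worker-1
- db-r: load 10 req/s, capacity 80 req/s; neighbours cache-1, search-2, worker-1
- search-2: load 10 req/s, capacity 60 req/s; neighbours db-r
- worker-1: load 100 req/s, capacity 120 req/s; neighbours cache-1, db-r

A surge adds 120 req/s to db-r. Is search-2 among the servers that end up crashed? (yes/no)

no

Round 1 — db-r at 130 > 80. db-r crashes.
  db-r sheds 130 req/s to cache-1, search-2, worker-1: 43 each (1 lost).
    cache-1: 90+43 = 133 > 110
    search-2: 10+43 = 53 ≤ 60
    worker-1: 100+43 = 143 > 120
Round 2 — cache-1, worker-1 crash.
  cache-1 sheds 133 req/s: no online neighbours, lost.
  worker-1 sheds 143 req/s: no online neighbours, lost.
No further crashes.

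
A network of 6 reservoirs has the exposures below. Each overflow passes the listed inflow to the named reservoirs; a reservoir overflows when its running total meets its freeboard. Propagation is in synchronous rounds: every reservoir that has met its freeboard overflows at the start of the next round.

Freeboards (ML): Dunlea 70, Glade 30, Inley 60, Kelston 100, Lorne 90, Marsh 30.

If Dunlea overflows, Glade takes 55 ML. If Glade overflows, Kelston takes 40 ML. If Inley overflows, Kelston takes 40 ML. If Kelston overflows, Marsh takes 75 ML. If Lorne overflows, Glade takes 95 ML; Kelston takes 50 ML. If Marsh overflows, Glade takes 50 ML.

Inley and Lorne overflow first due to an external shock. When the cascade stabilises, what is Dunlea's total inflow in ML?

Round 1 — Inley, Lorne overflow (initial).
  Glade: +95 → 95 ≥ 30
  Kelston: +40+50 → 90 < 100
Round 2 — Glade overflows.
  Kelston: +40 → 130 ≥ 100
Round 3 — Kelston overflows.
  Marsh: +75 → 75 ≥ 30
Round 4 — Marsh overflows.
No further overflows.

0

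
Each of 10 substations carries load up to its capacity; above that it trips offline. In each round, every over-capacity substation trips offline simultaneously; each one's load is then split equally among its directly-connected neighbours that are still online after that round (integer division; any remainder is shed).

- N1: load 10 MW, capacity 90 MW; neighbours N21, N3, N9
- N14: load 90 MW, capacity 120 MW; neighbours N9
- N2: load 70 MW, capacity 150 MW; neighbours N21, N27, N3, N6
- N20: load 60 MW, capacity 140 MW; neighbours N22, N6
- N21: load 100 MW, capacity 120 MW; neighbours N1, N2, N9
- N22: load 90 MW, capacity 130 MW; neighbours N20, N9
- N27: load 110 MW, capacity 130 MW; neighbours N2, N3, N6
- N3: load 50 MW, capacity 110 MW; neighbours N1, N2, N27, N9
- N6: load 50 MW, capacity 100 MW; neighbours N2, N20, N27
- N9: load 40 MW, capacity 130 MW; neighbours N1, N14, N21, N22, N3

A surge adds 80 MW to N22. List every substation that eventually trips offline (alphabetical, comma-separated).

N1, N14, N2, N20, N21, N22, N27, N3, N6, N9

Round 1 — N22 at 170 > 130. N22 trips offline.
  N22 sheds 170 MW to N20, N9: 85 each.
    N20: 60+85 = 145 > 140
    N9: 40+85 = 125 ≤ 130
Round 2 — N20 trips offline.
  N20 sheds 145 MW to N6: 145 each.
    N6: 50+145 = 195 > 100
Round 3 — N6 trips offline.
  N6 sheds 195 MW to N2, N27: 97 each (1 lost).
    N2: 70+97 = 167 > 150
    N27: 110+97 = 207 > 130
Round 4 — N2, N27 trip offline.
  N2 sheds 167 MW to N21, N3: 83 each (1 lost).
    N21: 100+83 = 183 > 120
    N3: 50+83 = 133 > 110
  N27 sheds 207 MW to N3: 207 each.
    N3: 133+207 = 340 > 110
Round 5 — N21, N3 trip offline.
  N21 sheds 183 MW to N1, N9: 91 each (1 lost).
    N1: 10+91 = 101 > 90
    N9: 125+91 = 216 > 130
  N3 sheds 340 MW to N1, N9: 170 each.
    N1: 101+170 = 271 > 90
    N9: 216+170 = 386 > 130
Round 6 — N1, N9 trip offline.
  N1 sheds 271 MW: no online neighbours, lost.
  N9 sheds 386 MW to N14: 386 each.
    N14: 90+386 = 476 > 120
Round 7 — N14 trips offline.
  N14 sheds 476 MW: no online neighbours, lost.
No further trips.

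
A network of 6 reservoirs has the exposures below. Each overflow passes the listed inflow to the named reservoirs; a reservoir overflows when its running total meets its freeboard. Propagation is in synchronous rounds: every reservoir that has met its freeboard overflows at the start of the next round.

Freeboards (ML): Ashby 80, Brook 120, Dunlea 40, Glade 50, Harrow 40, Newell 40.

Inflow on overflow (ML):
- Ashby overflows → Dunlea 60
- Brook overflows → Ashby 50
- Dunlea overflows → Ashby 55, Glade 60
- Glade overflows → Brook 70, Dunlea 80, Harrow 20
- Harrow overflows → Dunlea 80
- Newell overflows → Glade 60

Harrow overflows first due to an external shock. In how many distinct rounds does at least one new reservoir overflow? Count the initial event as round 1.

3

Round 1 — Harrow overflows (initial).
  Dunlea: +80 → 80 ≥ 40
Round 2 — Dunlea overflows.
  Ashby: +55 → 55 < 80
  Glade: +60 → 60 ≥ 50
Round 3 — Glade overflows.
  Brook: +70 → 70 < 120
No further overflows.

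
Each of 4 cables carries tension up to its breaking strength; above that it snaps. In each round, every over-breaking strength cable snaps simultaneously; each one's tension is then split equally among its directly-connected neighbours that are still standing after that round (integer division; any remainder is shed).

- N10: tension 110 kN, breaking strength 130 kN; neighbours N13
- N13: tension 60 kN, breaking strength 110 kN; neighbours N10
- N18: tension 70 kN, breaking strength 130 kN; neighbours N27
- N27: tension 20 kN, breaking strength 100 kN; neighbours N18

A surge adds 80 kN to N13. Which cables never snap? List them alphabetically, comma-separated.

Round 1 — N13 at 140 > 110. N13 snaps.
  N13 sheds 140 kN to N10: 140 each.
    N10: 110+140 = 250 > 130
Round 2 — N10 snaps.
  N10 sheds 250 kN: no online neighbours, lost.
No further breaks.

N18, N27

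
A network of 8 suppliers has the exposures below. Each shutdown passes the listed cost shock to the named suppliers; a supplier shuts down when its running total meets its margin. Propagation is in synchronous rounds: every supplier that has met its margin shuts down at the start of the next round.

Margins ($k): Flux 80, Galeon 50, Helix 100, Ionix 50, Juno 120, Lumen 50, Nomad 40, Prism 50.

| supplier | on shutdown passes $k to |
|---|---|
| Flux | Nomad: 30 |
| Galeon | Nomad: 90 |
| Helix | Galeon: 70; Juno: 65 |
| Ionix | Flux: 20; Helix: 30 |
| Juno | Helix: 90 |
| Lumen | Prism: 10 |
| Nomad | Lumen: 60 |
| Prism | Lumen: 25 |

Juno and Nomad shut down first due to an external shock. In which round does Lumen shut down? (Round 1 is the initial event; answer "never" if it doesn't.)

Round 1 — Juno, Nomad shut down (initial).
  Helix: +90 → 90 < 100
  Lumen: +60 → 60 ≥ 50
Round 2 — Lumen shuts down.
  Prism: +10 → 10 < 50
No further shutdowns.

2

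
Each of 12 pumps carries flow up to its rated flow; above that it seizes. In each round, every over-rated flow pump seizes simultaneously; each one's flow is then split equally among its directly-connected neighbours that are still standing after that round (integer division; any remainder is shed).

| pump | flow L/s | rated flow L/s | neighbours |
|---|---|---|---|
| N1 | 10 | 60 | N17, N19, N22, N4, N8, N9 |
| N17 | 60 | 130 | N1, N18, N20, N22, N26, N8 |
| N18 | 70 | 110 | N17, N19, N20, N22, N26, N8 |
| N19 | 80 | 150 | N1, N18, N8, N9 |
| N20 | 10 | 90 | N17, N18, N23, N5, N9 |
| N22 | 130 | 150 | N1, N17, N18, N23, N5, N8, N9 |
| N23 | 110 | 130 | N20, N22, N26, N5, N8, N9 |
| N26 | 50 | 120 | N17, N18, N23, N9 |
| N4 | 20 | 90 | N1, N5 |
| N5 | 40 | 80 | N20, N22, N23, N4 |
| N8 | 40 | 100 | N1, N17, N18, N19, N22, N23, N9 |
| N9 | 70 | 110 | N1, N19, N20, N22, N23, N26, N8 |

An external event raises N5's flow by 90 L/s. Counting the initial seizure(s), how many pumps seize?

11

Round 1 — N5 at 130 > 80. N5 seizes.
  N5 sheds 130 L/s to N20, N22, N23, N4: 32 each (2 lost).
    N20: 10+32 = 42 ≤ 90
    N22: 130+32 = 162 > 150
    N23: 110+32 = 142 > 130
    N4: 20+32 = 52 ≤ 90
Round 2 — N22, N23 seize.
  N22 sheds 162 L/s to N1, N17, N18, N8, N9: 32 each (2 lost).
    N1: 10+32 = 42 ≤ 60
    N17: 60+32 = 92 ≤ 130
    N18: 70+32 = 102 ≤ 110
    N8: 40+32 = 72 ≤ 100
    N9: 70+32 = 102 ≤ 110
  N23 sheds 142 L/s to N20, N26, N8, N9: 35 each (2 lost).
    N20: 42+35 = 77 ≤ 90
    N26: 50+35 = 85 ≤ 120
    N8: 72+35 = 107 > 100
    N9: 102+35 = 137 > 110
Round 3 — N8, N9 seize.
  N8 sheds 107 L/s to N1, N17, N18, N19: 26 each (3 lost).
    N1: 42+26 = 68 > 60
    N17: 92+26 = 118 ≤ 130
    N18: 102+26 = 128 > 110
    N19: 80+26 = 106 ≤ 150
  N9 sheds 137 L/s to N1, N19, N20, N26: 34 each (1 lost).
    N1: 68+34 = 102 > 60
    N19: 106+34 = 140 ≤ 150
    N20: 77+34 = 111 > 90
    N26: 85+34 = 119 ≤ 120
Round 4 — N1, N18, N20 seize.
  N1 sheds 102 L/s to N17, N19, N4: 34 each.
    N17: 118+34 = 152 > 130
    N19: 140+34 = 174 > 150
    N4: 52+34 = 86 ≤ 90
  N18 sheds 128 L/s to N17, N19, N26: 42 each (2 lost).
    N17: 152+42 = 194 > 130
    N19: 174+42 = 216 > 150
    N26: 119+42 = 161 > 120
  N20 sheds 111 L/s to N17: 111 each.
    N17: 194+111 = 305 > 130
Round 5 — N17, N19, N26 seize.
  N17 sheds 305 L/s: no online neighbours, lost.
  N19 sheds 216 L/s: no online neighbours, lost.
  N26 sheds 161 L/s: no online neighbours, lost.
No further seizures.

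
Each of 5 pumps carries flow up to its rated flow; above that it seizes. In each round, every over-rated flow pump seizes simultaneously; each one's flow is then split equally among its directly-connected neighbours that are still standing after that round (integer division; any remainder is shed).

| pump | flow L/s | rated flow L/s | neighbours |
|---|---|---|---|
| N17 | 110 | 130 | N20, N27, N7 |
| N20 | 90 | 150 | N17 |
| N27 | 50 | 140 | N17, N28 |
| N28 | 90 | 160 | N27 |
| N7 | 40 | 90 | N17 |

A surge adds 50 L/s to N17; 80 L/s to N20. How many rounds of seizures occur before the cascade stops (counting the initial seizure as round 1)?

Round 1 — N17 at 160 > 130; N20 at 170 > 150. N17, N20 seize.
  N17 sheds 160 L/s to N27, N7: 80 each.
    N27: 50+80 = 130 ≤ 140
    N7: 40+80 = 120 > 90
  N20 sheds 170 L/s: no online neighbours, lost.
Round 2 — N7 seizes.
  N7 sheds 120 L/s: no online neighbours, lost.
No further seizures.

2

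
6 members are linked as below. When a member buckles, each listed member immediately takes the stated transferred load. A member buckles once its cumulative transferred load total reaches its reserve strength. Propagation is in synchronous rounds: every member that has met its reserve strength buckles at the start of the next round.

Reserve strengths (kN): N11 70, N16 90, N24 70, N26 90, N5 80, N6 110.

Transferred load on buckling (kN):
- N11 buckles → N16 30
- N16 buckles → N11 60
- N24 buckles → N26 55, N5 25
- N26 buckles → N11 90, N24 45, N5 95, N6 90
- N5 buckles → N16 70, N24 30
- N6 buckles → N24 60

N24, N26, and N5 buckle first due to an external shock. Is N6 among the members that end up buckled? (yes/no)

no

Round 1 — N24, N26, N5 buckle (initial).
  N11: +90 → 90 ≥ 70
  N16: +70 → 70 < 90
  N6: +90 → 90 < 110
Round 2 — N11 buckles.
  N16: +30 → 100 ≥ 90
Round 3 — N16 buckles.
No further bucklings.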